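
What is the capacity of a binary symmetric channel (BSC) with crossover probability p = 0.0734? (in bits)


H(p) = -p*log2(p) - (1-p)*log2(1-p) = -0.0734*log2(0.0734) - 0.9266*log2(0.9266) = 0.276577 + 0.101909 = 0.3785. C = 1 - H(p) = 1 - 0.3785 = 0.6215

0.6215 bits


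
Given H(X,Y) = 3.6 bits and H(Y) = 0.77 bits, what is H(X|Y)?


H(X|Y) = H(X,Y) - H(Y) = 3.6 - 0.77 = 2.83

2.83 bits


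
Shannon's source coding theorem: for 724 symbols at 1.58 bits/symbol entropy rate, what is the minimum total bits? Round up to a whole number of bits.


Minimum bits >= n * H = 724 * 1.58 = 1143.92, rounded up to a whole number of bits = 1144

1144 bits


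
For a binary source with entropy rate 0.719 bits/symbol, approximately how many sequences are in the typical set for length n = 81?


log2|A_typical| = nH = 81 * 0.719 = 58.239, so |A_typical| ~ 2^58.239 = 3.402e+17

3.402e+17


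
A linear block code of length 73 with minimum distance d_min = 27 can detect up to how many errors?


Detection capability = d_min - 1 = 27 - 1 = 26

26 errors


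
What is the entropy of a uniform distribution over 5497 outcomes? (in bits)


H = log2(n) = log2(5497) = 12.4244

12.4244 bits


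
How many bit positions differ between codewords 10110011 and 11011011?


Count differing positions: . ^ ^ . ^ . . . = 3 differences

3


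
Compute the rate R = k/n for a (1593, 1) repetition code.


Rate = k/n = 1/1593

1/1593


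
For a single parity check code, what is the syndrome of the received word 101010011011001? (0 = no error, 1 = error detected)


Syndrome = XOR of all bits = 1 XOR 0 XOR 1 XOR 0 XOR 1 XOR 0 XOR 0 XOR 1 XOR 1 XOR 0 XOR 1 XOR 1 XOR 0 XOR 0 XOR 1 = 0

0


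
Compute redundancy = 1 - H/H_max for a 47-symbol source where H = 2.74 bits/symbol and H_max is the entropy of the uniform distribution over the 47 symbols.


H_max = log2(K) = log2(47) = 5.5546 bits/symbol. Redundancy = 1 - H/H_max = 1 - 2.74/5.5546 = 1 - 0.4933 = 0.5067

0.5067


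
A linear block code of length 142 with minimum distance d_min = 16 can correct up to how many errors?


Correction capability = floor((d-1)/2) = floor((16-1)/2) = 7

7 errors


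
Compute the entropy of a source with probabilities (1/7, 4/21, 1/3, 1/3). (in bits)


H = -sum(p_i * log2(p_i)). Terms: -(1/7)*log2(1/7) = 0.401051; -(4/21)*log2(4/21) = 0.455680; -(1/3)*log2(1/3) = 0.528321; -(1/3)*log2(1/3) = 0.528321. H = 0.401051 + 0.455680 + 0.528321 + 0.528321 = 1.9134

1.9134 bits


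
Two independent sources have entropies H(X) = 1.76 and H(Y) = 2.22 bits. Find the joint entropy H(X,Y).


For independent variables, H(X,Y) = H(X) + H(Y) = 1.76 + 2.22 = 3.98

3.98 bits


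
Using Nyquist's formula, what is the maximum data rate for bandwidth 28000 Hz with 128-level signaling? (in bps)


Rate = 2 * B * log2(M) = 2 * 28000 * 7.0 = 392000.0

392000.0 bps


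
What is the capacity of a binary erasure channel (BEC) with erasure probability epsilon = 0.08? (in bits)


C = 1 - epsilon = 1 - 0.08 = 0.92

0.92 bits


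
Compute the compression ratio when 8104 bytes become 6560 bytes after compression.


Ratio = original / compressed = 8104 / 6560 = 1.2354

1.2354


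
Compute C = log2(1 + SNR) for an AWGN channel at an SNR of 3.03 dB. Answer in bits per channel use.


SNR_linear = 10^(3.03/10) = 2.0091; C = log2(1 + SNR_linear) = log2(1 + 2.0091) = 1.5893

1.5893 bits/channel use


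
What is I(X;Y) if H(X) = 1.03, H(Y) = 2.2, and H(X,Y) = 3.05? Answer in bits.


I(X;Y) = H(X) + H(Y) - H(X,Y) = 1.03 + 2.2 - 3.05 = 0.18

0.18 bits


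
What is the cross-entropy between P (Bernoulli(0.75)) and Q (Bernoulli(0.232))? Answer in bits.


H(P,Q) = -p*log2(q) - (1-p)*log2(1-q). -0.75*log2(0.232) = 1.580852; -0.25*log2(0.768) = 0.095205. H(P,Q) = 1.580852 + 0.095205 = 1.6761

1.6761 bits


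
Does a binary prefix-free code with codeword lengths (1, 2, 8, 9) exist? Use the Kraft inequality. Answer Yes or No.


Kraft sum = sum(2^(-l_i)) = 0.7559, need <= 1. Result: satisfied (a binary prefix-free code with these lengths exists)

Yes


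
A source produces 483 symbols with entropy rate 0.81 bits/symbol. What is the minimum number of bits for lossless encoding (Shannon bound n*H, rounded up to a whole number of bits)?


Minimum bits >= n * H = 483 * 0.81 = 391.23, rounded up to a whole number of bits = 392

392 bits


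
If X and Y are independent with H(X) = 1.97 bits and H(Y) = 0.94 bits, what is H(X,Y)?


For independent variables, H(X,Y) = H(X) + H(Y) = 1.97 + 0.94 = 2.91

2.91 bits


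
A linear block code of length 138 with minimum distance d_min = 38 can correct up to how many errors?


Correction capability = floor((d-1)/2) = floor((38-1)/2) = 18

18 errors


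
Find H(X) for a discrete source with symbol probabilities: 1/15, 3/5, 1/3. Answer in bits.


H = -sum(p_i * log2(p_i)). Terms: -(1/15)*log2(1/15) = 0.260459; -(3/5)*log2(3/5) = 0.442179; -(1/3)*log2(1/3) = 0.528321. H = 0.260459 + 0.442179 + 0.528321 = 1.231

1.231 bits


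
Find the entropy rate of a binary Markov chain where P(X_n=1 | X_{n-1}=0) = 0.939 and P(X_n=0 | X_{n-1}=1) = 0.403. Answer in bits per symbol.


Stationary distribution: pi_0 = p10/(p01+p10) = 0.3003, pi_1 = 0.6997. Entropy rate H' = pi_0*H(p01) + pi_1*H(p10) = 0.3003*0.3314 + 0.6997*0.9727 = 0.7801

0.7801 bits/symbol


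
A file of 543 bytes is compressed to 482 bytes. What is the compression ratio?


Ratio = original / compressed = 543 / 482 = 1.1266

1.1266


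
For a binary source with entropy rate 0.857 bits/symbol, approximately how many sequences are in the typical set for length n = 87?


log2|A_typical| = nH = 87 * 0.857 = 74.559, so |A_typical| ~ 2^74.559 = 2.783e+22

2.783e+22


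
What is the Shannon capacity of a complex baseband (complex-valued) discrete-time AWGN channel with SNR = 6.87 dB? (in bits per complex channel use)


SNR_linear = 10^(6.87/10) = 4.8641; C = log2(1 + SNR_linear) = log2(1 + 4.8641) = 2.5519

2.5519 bits/channel use


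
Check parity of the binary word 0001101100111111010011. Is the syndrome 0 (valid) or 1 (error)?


Syndrome = XOR of all bits = 0 XOR 0 XOR 0 XOR 1 XOR 1 XOR 0 XOR 1 XOR 1 XOR 0 XOR 0 XOR 1 XOR 1 XOR 1 XOR 1 XOR 1 XOR 1 XOR 0 XOR 1 XOR 0 XOR 0 XOR 1 XOR 1 = 1

1


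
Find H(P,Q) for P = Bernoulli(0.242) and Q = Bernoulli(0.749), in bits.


H(P,Q) = -p*log2(q) - (1-p)*log2(1-q). -0.242*log2(0.749) = 0.100905; -0.758*log2(0.251) = 1.511634. H(P,Q) = 0.100905 + 1.511634 = 1.6125

1.6125 bits


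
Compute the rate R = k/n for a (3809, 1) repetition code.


Rate = k/n = 1/3809

1/3809


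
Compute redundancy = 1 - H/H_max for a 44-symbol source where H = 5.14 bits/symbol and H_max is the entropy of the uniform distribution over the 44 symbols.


H_max = log2(K) = log2(44) = 5.4594 bits/symbol. Redundancy = 1 - H/H_max = 1 - 5.14/5.4594 = 1 - 0.9415 = 0.0585

0.0585


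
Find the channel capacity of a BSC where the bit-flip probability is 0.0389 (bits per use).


H(p) = -p*log2(p) - (1-p)*log2(1-p) = -0.0389*log2(0.0389) - 0.9611*log2(0.9611) = 0.182211 + 0.055015 = 0.2372. C = 1 - H(p) = 1 - 0.2372 = 0.7628

0.7628 bits


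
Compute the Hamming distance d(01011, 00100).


Count differing positions: . ^ ^ ^ ^ = 4 differences

4


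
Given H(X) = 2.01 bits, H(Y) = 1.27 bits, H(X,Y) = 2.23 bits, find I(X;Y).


I(X;Y) = H(X) + H(Y) - H(X,Y) = 2.01 + 1.27 - 2.23 = 1.05

1.05 bits


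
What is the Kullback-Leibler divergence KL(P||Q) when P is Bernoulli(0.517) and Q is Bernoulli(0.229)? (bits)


KL = p*log2(p/q) + (1-p)*log2((1-p)/(1-q)) = 0.517*log2(0.517/0.229) + 0.483*log2(0.483/0.771) = 0.2815

0.2815 bits


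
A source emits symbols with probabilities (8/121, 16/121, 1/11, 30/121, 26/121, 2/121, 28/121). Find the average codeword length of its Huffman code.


Huffman construction (repeatedly merge the two least-probable nodes; each merge adds 1 bit to every symbol beneath it): 2/121 + 8/121 = 10/121; 10/121 + 1/11 = 21/121; 16/121 + 21/121 = 37/121; 26/121 + 28/121 = 54/121; 30/121 + 37/121 = 67/121; 54/121 + 67/121 = 1. Resulting codeword lengths (in the order the probabilities were given): (5, 3, 4, 2, 2, 5, 2). L_avg = sum(p_i * l_i) = 8/121*5 + 16/121*3 + 1/11*4 + 30/121*2 + 26/121*2 + 2/121*5 + 28/121*2 = 310/121 = 2.562

2.562 bits


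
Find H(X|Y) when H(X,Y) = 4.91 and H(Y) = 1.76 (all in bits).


H(X|Y) = H(X,Y) - H(Y) = 4.91 - 1.76 = 3.15

3.15 bits


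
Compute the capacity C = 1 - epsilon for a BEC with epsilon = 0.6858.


C = 1 - epsilon = 1 - 0.6858 = 0.3142

0.3142 bits


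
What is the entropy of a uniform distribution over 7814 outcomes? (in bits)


H = log2(n) = log2(7814) = 12.9318

12.9318 bits


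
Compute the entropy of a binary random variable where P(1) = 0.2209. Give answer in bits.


H = -p*log2(p) - (1-p)*log2(1-p). -0.2209*log2(0.2209) = 0.481238; -0.7791*log2(0.7791) = 0.280569. H = 0.481238 + 0.280569 = 0.7618

0.7618 bits


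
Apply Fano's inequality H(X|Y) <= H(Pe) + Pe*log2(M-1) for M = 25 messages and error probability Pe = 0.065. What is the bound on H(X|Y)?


H(Pe) = -Pe*log2(Pe) - (1-Pe)*log2(1-Pe) = -0.065*log2(0.065) - 0.935*log2(0.935) = 0.256322 + 0.090659 = 0.347. Pe*log2(M-1) = 0.065*log2(24) = 0.298023. Bound = H(Pe) + Pe*log2(M-1) = 0.256322 + 0.090659 + 0.298023 = 0.645

0.645 bits


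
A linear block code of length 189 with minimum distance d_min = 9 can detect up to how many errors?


Detection capability = d_min - 1 = 9 - 1 = 8

8 errors


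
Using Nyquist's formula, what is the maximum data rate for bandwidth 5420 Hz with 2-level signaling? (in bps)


Rate = 2 * B * log2(M) = 2 * 5420 * 1.0 = 10840.0

10840.0 bps


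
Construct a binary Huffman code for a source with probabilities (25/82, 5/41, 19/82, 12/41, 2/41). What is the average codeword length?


Huffman construction (repeatedly merge the two least-probable nodes; each merge adds 1 bit to every symbol beneath it): 2/41 + 5/41 = 7/41; 7/41 + 19/82 = 33/82; 12/41 + 25/82 = 49/82; 33/82 + 49/82 = 1. Resulting codeword lengths (in the order the probabilities were given): (2, 3, 2, 2, 3). L_avg = sum(p_i * l_i) = 25/82*2 + 5/41*3 + 19/82*2 + 12/41*2 + 2/41*3 = 89/41 = 2.1707

2.1707 bits


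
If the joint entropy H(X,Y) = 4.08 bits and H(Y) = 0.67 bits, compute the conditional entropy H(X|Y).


H(X|Y) = H(X,Y) - H(Y) = 4.08 - 0.67 = 3.41

3.41 bits


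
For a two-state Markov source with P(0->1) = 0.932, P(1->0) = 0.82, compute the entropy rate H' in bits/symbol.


Stationary distribution: pi_0 = p10/(p01+p10) = 0.468, pi_1 = 0.532. Entropy rate H' = pi_0*H(p01) + pi_1*H(p10) = 0.468*0.3584 + 0.532*0.6801 = 0.5295

0.5295 bits/symbol


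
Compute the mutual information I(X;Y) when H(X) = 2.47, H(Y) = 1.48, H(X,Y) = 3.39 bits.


I(X;Y) = H(X) + H(Y) - H(X,Y) = 2.47 + 1.48 - 3.39 = 0.56

0.56 bits


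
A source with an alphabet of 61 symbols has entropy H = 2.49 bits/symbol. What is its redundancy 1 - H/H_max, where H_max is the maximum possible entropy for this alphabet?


H_max = log2(K) = log2(61) = 5.9307 bits/symbol. Redundancy = 1 - H/H_max = 1 - 2.49/5.9307 = 1 - 0.4198 = 0.5802

0.5802


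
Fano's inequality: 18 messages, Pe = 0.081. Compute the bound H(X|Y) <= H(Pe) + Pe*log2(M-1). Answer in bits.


H(Pe) = -Pe*log2(Pe) - (1-Pe)*log2(1-Pe) = -0.081*log2(0.081) - 0.919*log2(0.919) = 0.293701 + 0.111992 = 0.4057. Pe*log2(M-1) = 0.081*log2(17) = 0.331084. Bound = H(Pe) + Pe*log2(M-1) = 0.293701 + 0.111992 + 0.331084 = 0.7368

0.7368 bits


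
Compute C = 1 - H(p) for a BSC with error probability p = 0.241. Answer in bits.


H(p) = -p*log2(p) - (1-p)*log2(1-p) = -0.241*log2(0.241) - 0.759*log2(0.759) = 0.494748 + 0.301952 = 0.7967. C = 1 - H(p) = 1 - 0.7967 = 0.2033

0.2033 bits


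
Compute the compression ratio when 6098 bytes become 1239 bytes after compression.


Ratio = original / compressed = 6098 / 1239 = 4.9217

4.9217


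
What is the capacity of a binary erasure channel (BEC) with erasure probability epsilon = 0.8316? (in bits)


C = 1 - epsilon = 1 - 0.8316 = 0.1684

0.1684 bits


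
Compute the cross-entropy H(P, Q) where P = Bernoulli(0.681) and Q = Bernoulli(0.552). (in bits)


H(P,Q) = -p*log2(q) - (1-p)*log2(1-q). -0.681*log2(0.552) = 0.583794; -0.319*log2(0.448) = 0.369539. H(P,Q) = 0.583794 + 0.369539 = 0.9533

0.9533 bits


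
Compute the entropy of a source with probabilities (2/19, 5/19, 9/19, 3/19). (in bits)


H = -sum(p_i * log2(p_i)). Terms: -(2/19)*log2(2/19) = 0.341887; -(5/19)*log2(5/19) = 0.506842; -(9/19)*log2(9/19) = 0.510633; -(3/19)*log2(3/19) = 0.420468. H = 0.341887 + 0.506842 + 0.510633 + 0.420468 = 1.7798

1.7798 bits


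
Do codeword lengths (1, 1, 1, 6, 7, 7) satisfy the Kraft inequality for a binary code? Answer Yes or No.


Kraft sum = sum(2^(-l_i)) = 1.5312, need <= 1. Result: violated (a binary prefix-free code with these lengths cannot exist)

No


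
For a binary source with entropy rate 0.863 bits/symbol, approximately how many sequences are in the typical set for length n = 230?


log2|A_typical| = nH = 230 * 0.863 = 198.49, so |A_typical| ~ 2^198.49 = 5.642e+59

5.642e+59


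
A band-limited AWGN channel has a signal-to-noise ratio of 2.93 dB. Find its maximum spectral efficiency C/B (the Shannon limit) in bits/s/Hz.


SNR_linear = 10^(2.93/10) = 1.9634; C/B = log2(1 + SNR_linear) = log2(1 + 1.9634) = 1.5672

1.5672 bits/s/Hz


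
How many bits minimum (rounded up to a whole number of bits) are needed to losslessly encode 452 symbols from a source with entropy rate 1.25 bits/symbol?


Minimum bits >= n * H = 452 * 1.25 = 565.0, rounded up to a whole number of bits = 565

565 bits


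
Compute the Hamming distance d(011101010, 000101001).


Count differing positions: . ^ ^ . . . . ^ ^ = 4 differences

4


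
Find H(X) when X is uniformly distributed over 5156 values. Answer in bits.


H = log2(n) = log2(5156) = 12.332

12.332 bits


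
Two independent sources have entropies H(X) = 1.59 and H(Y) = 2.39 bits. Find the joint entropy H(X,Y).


For independent variables, H(X,Y) = H(X) + H(Y) = 1.59 + 2.39 = 3.98

3.98 bits


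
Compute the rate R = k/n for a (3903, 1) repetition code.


Rate = k/n = 1/3903

1/3903


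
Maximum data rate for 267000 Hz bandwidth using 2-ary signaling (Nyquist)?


Rate = 2 * B * log2(M) = 2 * 267000 * 1.0 = 534000.0

534000.0 bps


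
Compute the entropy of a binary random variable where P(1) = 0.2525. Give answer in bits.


H = -p*log2(p) - (1-p)*log2(1-p). -0.2525*log2(0.2525) = 0.501375; -0.7475*log2(0.7475) = 0.313841. H = 0.501375 + 0.313841 = 0.8152

0.8152 bits


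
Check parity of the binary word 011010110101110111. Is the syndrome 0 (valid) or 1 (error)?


Syndrome = XOR of all bits = 0 XOR 1 XOR 1 XOR 0 XOR 1 XOR 0 XOR 1 XOR 1 XOR 0 XOR 1 XOR 0 XOR 1 XOR 1 XOR 1 XOR 0 XOR 1 XOR 1 XOR 1 = 0

0


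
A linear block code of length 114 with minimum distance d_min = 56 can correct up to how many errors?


Correction capability = floor((d-1)/2) = floor((56-1)/2) = 27

27 errors


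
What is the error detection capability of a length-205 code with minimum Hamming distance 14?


Detection capability = d_min - 1 = 14 - 1 = 13

13 errors


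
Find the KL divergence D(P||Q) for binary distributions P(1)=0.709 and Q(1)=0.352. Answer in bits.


KL = p*log2(p/q) + (1-p)*log2((1-p)/(1-q)) = 0.709*log2(0.709/0.352) + 0.291*log2(0.291/0.648) = 0.3801

0.3801 bits


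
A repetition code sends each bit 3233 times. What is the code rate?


Rate = k/n = 1/3233

1/3233


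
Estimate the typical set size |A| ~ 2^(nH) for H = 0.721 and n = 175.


log2|A_typical| = nH = 175 * 0.721 = 126.175, so |A_typical| ~ 2^126.175 = 9.604e+37

9.604e+37


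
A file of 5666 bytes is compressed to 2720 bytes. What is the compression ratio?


Ratio = original / compressed = 5666 / 2720 = 2.0831

2.0831


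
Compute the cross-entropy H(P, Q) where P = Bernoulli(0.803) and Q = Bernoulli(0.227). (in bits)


H(P,Q) = -p*log2(q) - (1-p)*log2(1-q). -0.803*log2(0.227) = 1.717806; -0.197*log2(0.773) = 0.073178. H(P,Q) = 1.717806 + 0.073178 = 1.791

1.791 bits


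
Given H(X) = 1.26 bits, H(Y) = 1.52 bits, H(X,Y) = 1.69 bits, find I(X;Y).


I(X;Y) = H(X) + H(Y) - H(X,Y) = 1.26 + 1.52 - 1.69 = 1.09

1.09 bits


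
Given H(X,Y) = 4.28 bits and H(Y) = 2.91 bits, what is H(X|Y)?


H(X|Y) = H(X,Y) - H(Y) = 4.28 - 2.91 = 1.37

1.37 bits


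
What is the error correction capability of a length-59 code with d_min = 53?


Correction capability = floor((d-1)/2) = floor((53-1)/2) = 26

26 errors


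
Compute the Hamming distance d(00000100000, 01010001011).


Count differing positions: . ^ . ^ . ^ . ^ . ^ ^ = 6 differences

6


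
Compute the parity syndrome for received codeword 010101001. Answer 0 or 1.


Syndrome = XOR of all bits = 0 XOR 1 XOR 0 XOR 1 XOR 0 XOR 1 XOR 0 XOR 0 XOR 1 = 0

0


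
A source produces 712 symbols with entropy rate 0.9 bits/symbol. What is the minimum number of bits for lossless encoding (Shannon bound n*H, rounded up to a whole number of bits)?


Minimum bits >= n * H = 712 * 0.9 = 640.8, rounded up to a whole number of bits = 641

641 bits


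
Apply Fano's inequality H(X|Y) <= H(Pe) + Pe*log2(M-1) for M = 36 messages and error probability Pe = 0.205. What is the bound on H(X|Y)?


H(Pe) = -Pe*log2(Pe) - (1-Pe)*log2(1-Pe) = -0.205*log2(0.205) - 0.795*log2(0.795) = 0.468692 + 0.263124 = 0.7318. Pe*log2(M-1) = 0.205*log2(35) = 1.051503. Bound = H(Pe) + Pe*log2(M-1) = 0.468692 + 0.263124 + 1.051503 = 1.7833

1.7833 bits


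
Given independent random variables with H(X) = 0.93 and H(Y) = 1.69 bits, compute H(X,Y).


For independent variables, H(X,Y) = H(X) + H(Y) = 0.93 + 1.69 = 2.62

2.62 bits


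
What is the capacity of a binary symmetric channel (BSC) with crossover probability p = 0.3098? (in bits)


H(p) = -p*log2(p) - (1-p)*log2(1-p) = -0.3098*log2(0.3098) - 0.6902*log2(0.6902) = 0.523745 + 0.369197 = 0.8929. C = 1 - H(p) = 1 - 0.8929 = 0.1071

0.1071 bits


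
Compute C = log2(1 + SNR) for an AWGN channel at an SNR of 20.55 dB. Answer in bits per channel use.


SNR_linear = 10^(20.55/10) = 113.5011; C = log2(1 + SNR_linear) = log2(1 + 113.5011) = 6.8392

6.8392 bits/channel use


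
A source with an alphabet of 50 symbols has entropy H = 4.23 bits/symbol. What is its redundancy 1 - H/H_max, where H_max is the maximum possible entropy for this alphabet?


H_max = log2(K) = log2(50) = 5.6439 bits/symbol. Redundancy = 1 - H/H_max = 1 - 4.23/5.6439 = 1 - 0.7495 = 0.2505

0.2505


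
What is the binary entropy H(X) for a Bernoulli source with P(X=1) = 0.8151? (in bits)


H = -p*log2(p) - (1-p)*log2(1-p). -0.8151*log2(0.8151) = 0.240415; -0.1849*log2(0.1849) = 0.450265. H = 0.240415 + 0.450265 = 0.6907

0.6907 bits


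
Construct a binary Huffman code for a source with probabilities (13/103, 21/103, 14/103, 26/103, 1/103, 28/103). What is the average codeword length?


Huffman construction (repeatedly merge the two least-probable nodes; each merge adds 1 bit to every symbol beneath it): 1/103 + 13/103 = 14/103; 14/103 + 14/103 = 28/103; 21/103 + 26/103 = 47/103; 28/103 + 28/103 = 56/103; 47/103 + 56/103 = 1. Resulting codeword lengths (in the order the probabilities were given): (4, 2, 3, 2, 4, 2). L_avg = sum(p_i * l_i) = 13/103*4 + 21/103*2 + 14/103*3 + 26/103*2 + 1/103*4 + 28/103*2 = 248/103 = 2.4078

2.4078 bits


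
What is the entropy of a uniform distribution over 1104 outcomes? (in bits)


H = log2(n) = log2(1104) = 10.1085

10.1085 bits


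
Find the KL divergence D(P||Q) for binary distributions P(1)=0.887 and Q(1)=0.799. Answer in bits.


KL = p*log2(p/q) + (1-p)*log2((1-p)/(1-q)) = 0.887*log2(0.887/0.799) + 0.113*log2(0.113/0.201) = 0.0398

0.0398 bits


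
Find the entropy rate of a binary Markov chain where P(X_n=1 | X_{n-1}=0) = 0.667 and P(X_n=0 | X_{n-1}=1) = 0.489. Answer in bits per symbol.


Stationary distribution: pi_0 = p10/(p01+p10) = 0.423, pi_1 = 0.577. Entropy rate H' = pi_0*H(p01) + pi_1*H(p10) = 0.423*0.918 + 0.577*0.9997 = 0.9651

0.9651 bits/symbol


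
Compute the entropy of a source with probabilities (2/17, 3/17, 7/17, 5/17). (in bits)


H = -sum(p_i * log2(p_i)). Terms: -(2/17)*log2(2/17) = 0.363231; -(3/17)*log2(3/17) = 0.441618; -(7/17)*log2(7/17) = 0.527103; -(5/17)*log2(5/17) = 0.519275. H = 0.363231 + 0.441618 + 0.527103 + 0.519275 = 1.8512

1.8512 bits


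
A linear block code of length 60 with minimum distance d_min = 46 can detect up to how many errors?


Detection capability = d_min - 1 = 46 - 1 = 45

45 errors


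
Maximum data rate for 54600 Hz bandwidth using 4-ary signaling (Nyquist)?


Rate = 2 * B * log2(M) = 2 * 54600 * 2.0 = 218400.0

218400.0 bps


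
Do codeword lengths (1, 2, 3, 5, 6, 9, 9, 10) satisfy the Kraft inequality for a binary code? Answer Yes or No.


Kraft sum = sum(2^(-l_i)) = 0.9268, need <= 1. Result: satisfied (a binary prefix-free code with these lengths exists)

Yes


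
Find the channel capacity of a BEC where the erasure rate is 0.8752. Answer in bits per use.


C = 1 - epsilon = 1 - 0.8752 = 0.1248

0.1248 bits


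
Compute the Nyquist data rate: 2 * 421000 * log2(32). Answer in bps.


Rate = 2 * B * log2(M) = 2 * 421000 * 5.0 = 4210000.0

4210000.0 bps


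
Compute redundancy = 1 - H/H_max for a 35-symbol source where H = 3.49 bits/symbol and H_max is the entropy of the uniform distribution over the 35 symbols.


H_max = log2(K) = log2(35) = 5.1293 bits/symbol. Redundancy = 1 - H/H_max = 1 - 3.49/5.1293 = 1 - 0.6804 = 0.3196

0.3196


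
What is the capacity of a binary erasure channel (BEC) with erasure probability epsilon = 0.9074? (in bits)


C = 1 - epsilon = 1 - 0.9074 = 0.0926

0.0926 bits


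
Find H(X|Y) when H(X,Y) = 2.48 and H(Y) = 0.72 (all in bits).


H(X|Y) = H(X,Y) - H(Y) = 2.48 - 0.72 = 1.76

1.76 bits


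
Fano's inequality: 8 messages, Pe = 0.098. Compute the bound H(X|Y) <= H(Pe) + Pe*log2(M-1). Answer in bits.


H(Pe) = -Pe*log2(Pe) - (1-Pe)*log2(1-Pe) = -0.098*log2(0.098) - 0.902*log2(0.902) = 0.328405 + 0.134218 = 0.4626. Pe*log2(M-1) = 0.098*log2(7) = 0.275121. Bound = H(Pe) + Pe*log2(M-1) = 0.328405 + 0.134218 + 0.275121 = 0.7377

0.7377 bits


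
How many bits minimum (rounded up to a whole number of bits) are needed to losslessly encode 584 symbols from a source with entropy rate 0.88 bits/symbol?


Minimum bits >= n * H = 584 * 0.88 = 513.92, rounded up to a whole number of bits = 514

514 bits


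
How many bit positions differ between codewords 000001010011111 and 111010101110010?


Count differing positions: ^ ^ ^ . ^ ^ ^ ^ ^ ^ . ^ ^ . ^ = 12 differences

12


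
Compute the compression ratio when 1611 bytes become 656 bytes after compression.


Ratio = original / compressed = 1611 / 656 = 2.4558

2.4558


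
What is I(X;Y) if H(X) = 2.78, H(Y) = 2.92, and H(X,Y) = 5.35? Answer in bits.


I(X;Y) = H(X) + H(Y) - H(X,Y) = 2.78 + 2.92 - 5.35 = 0.35

0.35 bits


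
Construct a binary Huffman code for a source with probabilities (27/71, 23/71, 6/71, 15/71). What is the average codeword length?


Huffman construction (repeatedly merge the two least-probable nodes; each merge adds 1 bit to every symbol beneath it): 6/71 + 15/71 = 21/71; 21/71 + 23/71 = 44/71; 27/71 + 44/71 = 1. Resulting codeword lengths (in the order the probabilities were given): (1, 2, 3, 3). L_avg = sum(p_i * l_i) = 27/71*1 + 23/71*2 + 6/71*3 + 15/71*3 = 136/71 = 1.9155

1.9155 bits


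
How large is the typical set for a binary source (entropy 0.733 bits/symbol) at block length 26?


log2|A_typical| = nH = 26 * 0.733 = 19.058, so |A_typical| ~ 2^19.058 = 5.458e+05

5.458e+05


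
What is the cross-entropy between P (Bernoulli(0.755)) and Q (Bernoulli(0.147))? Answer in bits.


H(P,Q) = -p*log2(q) - (1-p)*log2(1-q). -0.755*log2(0.147) = 2.088415; -0.245*log2(0.853) = 0.056199. H(P,Q) = 2.088415 + 0.056199 = 2.1446

2.1446 bits


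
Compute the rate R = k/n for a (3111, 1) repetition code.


Rate = k/n = 1/3111

1/3111


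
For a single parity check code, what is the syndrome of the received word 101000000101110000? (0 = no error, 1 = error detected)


Syndrome = XOR of all bits = 1 XOR 0 XOR 1 XOR 0 XOR 0 XOR 0 XOR 0 XOR 0 XOR 0 XOR 1 XOR 0 XOR 1 XOR 1 XOR 1 XOR 0 XOR 0 XOR 0 XOR 0 = 0

0


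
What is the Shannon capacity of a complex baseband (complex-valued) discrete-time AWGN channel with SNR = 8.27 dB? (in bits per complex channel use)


SNR_linear = 10^(8.27/10) = 6.7143; C = log2(1 + SNR_linear) = log2(1 + 6.7143) = 2.9475

2.9475 bits/channel use


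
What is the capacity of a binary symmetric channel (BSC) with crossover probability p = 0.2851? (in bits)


H(p) = -p*log2(p) - (1-p)*log2(1-p) = -0.2851*log2(0.2851) - 0.7149*log2(0.7149) = 0.516162 + 0.346145 = 0.8623. C = 1 - H(p) = 1 - 0.8623 = 0.1377

0.1377 bits


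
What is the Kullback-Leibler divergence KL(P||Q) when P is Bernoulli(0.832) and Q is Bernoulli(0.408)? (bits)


KL = p*log2(p/q) + (1-p)*log2((1-p)/(1-q)) = 0.832*log2(0.832/0.408) + 0.168*log2(0.168/0.592) = 0.55

0.55 bits


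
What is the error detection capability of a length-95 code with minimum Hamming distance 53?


Detection capability = d_min - 1 = 53 - 1 = 52

52 errors


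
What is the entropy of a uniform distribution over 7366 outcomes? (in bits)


H = log2(n) = log2(7366) = 12.8467

12.8467 bits


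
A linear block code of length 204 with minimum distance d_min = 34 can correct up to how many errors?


Correction capability = floor((d-1)/2) = floor((34-1)/2) = 16

16 errors


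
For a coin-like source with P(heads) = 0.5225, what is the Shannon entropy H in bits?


H = -p*log2(p) - (1-p)*log2(1-p). -0.5225*log2(0.5225) = 0.489320; -0.4775*log2(0.4775) = 0.509219. H = 0.489320 + 0.509219 = 0.9985

0.9985 bits


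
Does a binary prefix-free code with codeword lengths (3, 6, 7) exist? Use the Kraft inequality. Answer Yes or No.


Kraft sum = sum(2^(-l_i)) = 0.1484, need <= 1. Result: satisfied (a binary prefix-free code with these lengths exists)

Yes


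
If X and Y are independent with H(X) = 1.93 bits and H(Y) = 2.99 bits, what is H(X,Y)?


For independent variables, H(X,Y) = H(X) + H(Y) = 1.93 + 2.99 = 4.92

4.92 bits


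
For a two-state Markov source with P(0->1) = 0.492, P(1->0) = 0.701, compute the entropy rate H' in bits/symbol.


Stationary distribution: pi_0 = p10/(p01+p10) = 0.5876, pi_1 = 0.4124. Entropy rate H' = pi_0*H(p01) + pi_1*H(p10) = 0.5876*0.9998 + 0.4124*0.8801 = 0.9504

0.9504 bits/symbol


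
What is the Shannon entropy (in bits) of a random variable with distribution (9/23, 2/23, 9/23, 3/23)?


H = -sum(p_i * log2(p_i)). Terms: -(9/23)*log2(9/23) = 0.529684; -(2/23)*log2(2/23) = 0.306397; -(9/23)*log2(9/23) = 0.529684; -(3/23)*log2(3/23) = 0.383296. H = 0.529684 + 0.306397 + 0.529684 + 0.383296 = 1.7491

1.7491 bits


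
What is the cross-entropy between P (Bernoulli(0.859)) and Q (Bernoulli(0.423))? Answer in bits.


H(P,Q) = -p*log2(q) - (1-p)*log2(1-q). -0.859*log2(0.423) = 1.066251; -0.141*log2(0.577) = 0.111863. H(P,Q) = 1.066251 + 0.111863 = 1.1781

1.1781 bits


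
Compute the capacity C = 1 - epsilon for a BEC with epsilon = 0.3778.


C = 1 - epsilon = 1 - 0.3778 = 0.6222

0.6222 bits


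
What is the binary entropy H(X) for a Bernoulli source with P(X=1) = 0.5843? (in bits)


H = -p*log2(p) - (1-p)*log2(1-p). -0.5843*log2(0.5843) = 0.452960; -0.4157*log2(0.4157) = 0.526436. H = 0.452960 + 0.526436 = 0.9794

0.9794 bits


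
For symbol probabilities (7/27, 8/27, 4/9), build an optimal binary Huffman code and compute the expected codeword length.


Huffman construction (repeatedly merge the two least-probable nodes; each merge adds 1 bit to every symbol beneath it): 7/27 + 8/27 = 5/9; 4/9 + 5/9 = 1. Resulting codeword lengths (in the order the probabilities were given): (2, 2, 1). L_avg = sum(p_i * l_i) = 7/27*2 + 8/27*2 + 4/9*1 = 14/9 = 1.5556

1.5556 bits


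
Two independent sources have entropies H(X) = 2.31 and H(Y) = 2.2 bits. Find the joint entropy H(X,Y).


For independent variables, H(X,Y) = H(X) + H(Y) = 2.31 + 2.2 = 4.51

4.51 bits


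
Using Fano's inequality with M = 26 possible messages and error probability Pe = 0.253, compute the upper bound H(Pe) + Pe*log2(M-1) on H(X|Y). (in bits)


H(Pe) = -Pe*log2(Pe) - (1-Pe)*log2(1-Pe) = -0.253*log2(0.253) - 0.747*log2(0.747) = 0.501646 + 0.314352 = 0.816. Pe*log2(M-1) = 0.253*log2(25) = 1.174896. Bound = H(Pe) + Pe*log2(M-1) = 0.501646 + 0.314352 + 1.174896 = 1.9909

1.9909 bits


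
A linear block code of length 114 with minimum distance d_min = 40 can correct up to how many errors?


Correction capability = floor((d-1)/2) = floor((40-1)/2) = 19

19 errors


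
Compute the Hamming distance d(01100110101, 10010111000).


Count differing positions: ^ ^ ^ ^ . . . ^ ^ . ^ = 7 differences

7


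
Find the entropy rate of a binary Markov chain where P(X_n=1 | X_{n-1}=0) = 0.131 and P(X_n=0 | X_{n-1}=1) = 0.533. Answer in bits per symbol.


Stationary distribution: pi_0 = p10/(p01+p10) = 0.8027, pi_1 = 0.1973. Entropy rate H' = pi_0*H(p01) + pi_1*H(p10) = 0.8027*0.5602 + 0.1973*0.9969 = 0.6463

0.6463 bits/symbol


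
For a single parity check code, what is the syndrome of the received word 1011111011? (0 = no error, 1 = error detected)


Syndrome = XOR of all bits = 1 XOR 0 XOR 1 XOR 1 XOR 1 XOR 1 XOR 1 XOR 0 XOR 1 XOR 1 = 0

0


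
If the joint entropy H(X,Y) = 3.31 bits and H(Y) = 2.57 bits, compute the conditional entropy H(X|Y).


H(X|Y) = H(X,Y) - H(Y) = 3.31 - 2.57 = 0.74

0.74 bits


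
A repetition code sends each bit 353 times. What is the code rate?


Rate = k/n = 1/353

1/353


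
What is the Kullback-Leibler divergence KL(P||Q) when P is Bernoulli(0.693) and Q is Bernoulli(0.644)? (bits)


KL = p*log2(p/q) + (1-p)*log2((1-p)/(1-q)) = 0.693*log2(0.693/0.644) + 0.307*log2(0.307/0.356) = 0.0077

0.0077 bits


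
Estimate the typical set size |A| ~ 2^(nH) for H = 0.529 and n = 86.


log2|A_typical| = nH = 86 * 0.529 = 45.494, so |A_typical| ~ 2^45.494 = 4.955e+13

4.955e+13


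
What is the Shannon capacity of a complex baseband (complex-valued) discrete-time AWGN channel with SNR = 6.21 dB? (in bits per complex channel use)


SNR_linear = 10^(6.21/10) = 4.1783; C = log2(1 + SNR_linear) = log2(1 + 4.1783) = 2.3725

2.3725 bits/channel use


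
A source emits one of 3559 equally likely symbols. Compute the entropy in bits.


H = log2(n) = log2(3559) = 11.7973

11.7973 bits


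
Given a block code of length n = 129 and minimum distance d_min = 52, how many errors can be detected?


Detection capability = d_min - 1 = 52 - 1 = 51

51 errors


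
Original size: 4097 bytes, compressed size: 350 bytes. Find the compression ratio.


Ratio = original / compressed = 4097 / 350 = 11.7057

11.7057


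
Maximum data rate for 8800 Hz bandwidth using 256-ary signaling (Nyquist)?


Rate = 2 * B * log2(M) = 2 * 8800 * 8.0 = 140800.0

140800.0 bps


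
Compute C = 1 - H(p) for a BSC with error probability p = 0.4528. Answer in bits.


H(p) = -p*log2(p) - (1-p)*log2(1-p) = -0.4528*log2(0.4528) - 0.5472*log2(0.5472) = 0.517575 + 0.475987 = 0.9936. C = 1 - H(p) = 1 - 0.9936 = 0.0064

0.0064 bits


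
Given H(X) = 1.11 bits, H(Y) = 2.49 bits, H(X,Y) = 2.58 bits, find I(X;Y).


I(X;Y) = H(X) + H(Y) - H(X,Y) = 1.11 + 2.49 - 2.58 = 1.02

1.02 bits


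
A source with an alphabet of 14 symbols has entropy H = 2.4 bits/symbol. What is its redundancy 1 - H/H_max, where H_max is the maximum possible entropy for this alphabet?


H_max = log2(K) = log2(14) = 3.8074 bits/symbol. Redundancy = 1 - H/H_max = 1 - 2.4/3.8074 = 1 - 0.6304 = 0.3696

0.3696


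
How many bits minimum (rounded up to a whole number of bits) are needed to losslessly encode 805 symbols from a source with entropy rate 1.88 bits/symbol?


Minimum bits >= n * H = 805 * 1.88 = 1513.4, rounded up to a whole number of bits = 1514

1514 bits


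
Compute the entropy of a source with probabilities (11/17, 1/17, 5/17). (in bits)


H = -sum(p_i * log2(p_i)). Terms: -(11/17)*log2(11/17) = 0.406373; -(1/17)*log2(1/17) = 0.240439; -(5/17)*log2(5/17) = 0.519275. H = 0.406373 + 0.240439 + 0.519275 = 1.1661

1.1661 bits


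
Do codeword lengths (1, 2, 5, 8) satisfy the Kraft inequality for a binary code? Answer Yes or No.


Kraft sum = sum(2^(-l_i)) = 0.7852, need <= 1. Result: satisfied (a binary prefix-free code with these lengths exists)

Yes


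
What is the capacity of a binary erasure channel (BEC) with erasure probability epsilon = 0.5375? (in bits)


C = 1 - epsilon = 1 - 0.5375 = 0.4625

0.4625 bits


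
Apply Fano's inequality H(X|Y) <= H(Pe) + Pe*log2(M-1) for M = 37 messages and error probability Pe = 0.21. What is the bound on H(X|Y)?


H(Pe) = -Pe*log2(Pe) - (1-Pe)*log2(1-Pe) = -0.21*log2(0.21) - 0.79*log2(0.79) = 0.472823 + 0.268660 = 0.7415. Pe*log2(M-1) = 0.21*log2(36) = 1.085684. Bound = H(Pe) + Pe*log2(M-1) = 0.472823 + 0.268660 + 1.085684 = 1.8272

1.8272 bits


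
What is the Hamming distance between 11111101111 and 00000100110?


Count differing positions: ^ ^ ^ ^ ^ . . ^ . . ^ = 7 differences

7


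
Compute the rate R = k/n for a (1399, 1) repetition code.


Rate = k/n = 1/1399

1/1399


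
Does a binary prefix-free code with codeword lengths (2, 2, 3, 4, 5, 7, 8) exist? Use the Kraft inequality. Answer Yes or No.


Kraft sum = sum(2^(-l_i)) = 0.7305, need <= 1. Result: satisfied (a binary prefix-free code with these lengths exists)

Yes


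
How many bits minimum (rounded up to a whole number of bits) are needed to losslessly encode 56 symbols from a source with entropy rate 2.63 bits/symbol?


Minimum bits >= n * H = 56 * 2.63 = 147.28, rounded up to a whole number of bits = 148

148 bits


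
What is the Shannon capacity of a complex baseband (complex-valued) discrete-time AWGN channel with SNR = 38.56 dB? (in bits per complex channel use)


SNR_linear = 10^(38.56/10) = 7177.9429; C = log2(1 + SNR_linear) = log2(1 + 7177.9429) = 12.8096

12.8096 bits/channel use


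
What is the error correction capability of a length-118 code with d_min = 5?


Correction capability = floor((d-1)/2) = floor((5-1)/2) = 2

2 errors


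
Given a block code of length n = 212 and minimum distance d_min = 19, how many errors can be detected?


Detection capability = d_min - 1 = 19 - 1 = 18

18 errors


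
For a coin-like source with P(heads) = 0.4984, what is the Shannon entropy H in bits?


H = -p*log2(p) - (1-p)*log2(1-p). -0.4984*log2(0.4984) = 0.500705; -0.5016*log2(0.5016) = 0.499288. H = 0.500705 + 0.499288 = 1.0

1.0 bits


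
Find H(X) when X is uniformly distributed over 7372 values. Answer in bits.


H = log2(n) = log2(7372) = 12.8478

12.8478 bits


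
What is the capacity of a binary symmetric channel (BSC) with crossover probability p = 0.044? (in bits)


H(p) = -p*log2(p) - (1-p)*log2(1-p) = -0.044*log2(0.044) - 0.956*log2(0.956) = 0.198280 + 0.062061 = 0.2603. C = 1 - H(p) = 1 - 0.2603 = 0.7397

0.7397 bits


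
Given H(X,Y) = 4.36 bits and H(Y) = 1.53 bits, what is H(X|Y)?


H(X|Y) = H(X,Y) - H(Y) = 4.36 - 1.53 = 2.83

2.83 bits


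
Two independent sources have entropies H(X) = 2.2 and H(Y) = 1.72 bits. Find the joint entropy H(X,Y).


For independent variables, H(X,Y) = H(X) + H(Y) = 2.2 + 1.72 = 3.92

3.92 bits


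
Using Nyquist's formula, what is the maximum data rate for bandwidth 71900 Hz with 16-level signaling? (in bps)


Rate = 2 * B * log2(M) = 2 * 71900 * 4.0 = 575200.0

575200.0 bps


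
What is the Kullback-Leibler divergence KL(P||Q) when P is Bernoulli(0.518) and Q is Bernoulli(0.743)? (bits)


KL = p*log2(p/q) + (1-p)*log2((1-p)/(1-q)) = 0.518*log2(0.518/0.743) + 0.482*log2(0.482/0.257) = 0.1677

0.1677 bits


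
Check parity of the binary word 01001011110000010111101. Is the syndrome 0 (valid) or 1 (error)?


Syndrome = XOR of all bits = 0 XOR 1 XOR 0 XOR 0 XOR 1 XOR 0 XOR 1 XOR 1 XOR 1 XOR 1 XOR 0 XOR 0 XOR 0 XOR 0 XOR 0 XOR 1 XOR 0 XOR 1 XOR 1 XOR 1 XOR 1 XOR 0 XOR 1 = 0

0


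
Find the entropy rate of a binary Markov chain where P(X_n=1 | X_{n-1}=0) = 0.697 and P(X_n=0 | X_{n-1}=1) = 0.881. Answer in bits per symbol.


Stationary distribution: pi_0 = p10/(p01+p10) = 0.5583, pi_1 = 0.4417. Entropy rate H' = pi_0*H(p01) + pi_1*H(p10) = 0.5583*0.8849 + 0.4417*0.5265 = 0.7266

0.7266 bits/symbol


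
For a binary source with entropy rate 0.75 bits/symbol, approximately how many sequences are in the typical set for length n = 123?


log2|A_typical| = nH = 123 * 0.75 = 92.25, so |A_typical| ~ 2^92.25 = 5.889e+27

5.889e+27


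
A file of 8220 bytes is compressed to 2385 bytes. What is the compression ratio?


Ratio = original / compressed = 8220 / 2385 = 3.4465

3.4465


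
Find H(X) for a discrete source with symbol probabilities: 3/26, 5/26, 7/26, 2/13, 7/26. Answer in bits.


H = -sum(p_i * log2(p_i)). Terms: -(3/26)*log2(3/26) = 0.359478; -(5/26)*log2(5/26) = 0.457406; -(7/26)*log2(7/26) = 0.509677; -(2/13)*log2(2/13) = 0.415452; -(7/26)*log2(7/26) = 0.509677. H = 0.359478 + 0.457406 + 0.509677 + 0.415452 + 0.509677 = 2.2517

2.2517 bits


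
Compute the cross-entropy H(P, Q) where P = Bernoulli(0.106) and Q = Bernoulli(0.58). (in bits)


H(P,Q) = -p*log2(q) - (1-p)*log2(1-q). -0.106*log2(0.58) = 0.083303; -0.894*log2(0.42) = 1.118876. H(P,Q) = 0.083303 + 1.118876 = 1.2022

1.2022 bits


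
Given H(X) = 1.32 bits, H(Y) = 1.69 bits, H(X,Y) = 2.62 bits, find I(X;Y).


I(X;Y) = H(X) + H(Y) - H(X,Y) = 1.32 + 1.69 - 2.62 = 0.39

0.39 bits


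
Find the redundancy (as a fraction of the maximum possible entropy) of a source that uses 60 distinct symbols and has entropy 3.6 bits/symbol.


H_max = log2(K) = log2(60) = 5.9069 bits/symbol. Redundancy = 1 - H/H_max = 1 - 3.6/5.9069 = 1 - 0.6095 = 0.3905

0.3905


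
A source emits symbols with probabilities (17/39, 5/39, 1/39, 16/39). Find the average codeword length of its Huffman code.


Huffman construction (repeatedly merge the two least-probable nodes; each merge adds 1 bit to every symbol beneath it): 1/39 + 5/39 = 2/13; 2/13 + 16/39 = 22/39; 17/39 + 22/39 = 1. Resulting codeword lengths (in the order the probabilities were given): (1, 3, 3, 2). L_avg = sum(p_i * l_i) = 17/39*1 + 5/39*3 + 1/39*3 + 16/39*2 = 67/39 = 1.7179

1.7179 bits


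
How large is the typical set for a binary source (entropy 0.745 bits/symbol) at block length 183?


log2|A_typical| = nH = 183 * 0.745 = 136.335, so |A_typical| ~ 2^136.335 = 1.099e+41

1.099e+41


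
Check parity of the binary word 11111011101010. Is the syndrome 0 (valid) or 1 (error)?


Syndrome = XOR of all bits = 1 XOR 1 XOR 1 XOR 1 XOR 1 XOR 0 XOR 1 XOR 1 XOR 1 XOR 0 XOR 1 XOR 0 XOR 1 XOR 0 = 0

0


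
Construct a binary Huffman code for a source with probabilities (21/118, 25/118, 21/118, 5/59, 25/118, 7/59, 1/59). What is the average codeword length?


Huffman construction (repeatedly merge the two least-probable nodes; each merge adds 1 bit to every symbol beneath it): 1/59 + 5/59 = 6/59; 6/59 + 7/59 = 13/59; 21/118 + 21/118 = 21/59; 25/118 + 25/118 = 25/59; 13/59 + 21/59 = 34/59; 25/59 + 34/59 = 1. Resulting codeword lengths (in the order the probabilities were given): (3, 2, 3, 4, 2, 3, 4). L_avg = sum(p_i * l_i) = 21/118*3 + 25/118*2 + 21/118*3 + 5/59*4 + 25/118*2 + 7/59*3 + 1/59*4 = 158/59 = 2.678

2.678 bits
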